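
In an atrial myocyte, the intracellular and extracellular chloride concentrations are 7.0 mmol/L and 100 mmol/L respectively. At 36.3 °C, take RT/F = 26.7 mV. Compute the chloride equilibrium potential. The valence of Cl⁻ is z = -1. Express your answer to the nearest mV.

E = (26.7/z) · ln([Cl⁻]_out/[Cl⁻]_in) with z = -1.
For an anion, dividing by z = -1 reverses the sign.
= (26.7/-1) · ln(100/7.0) = -26.70 · ln(14.29)
= -26.70 · (2.6593) = -71.00 mV

-71 mV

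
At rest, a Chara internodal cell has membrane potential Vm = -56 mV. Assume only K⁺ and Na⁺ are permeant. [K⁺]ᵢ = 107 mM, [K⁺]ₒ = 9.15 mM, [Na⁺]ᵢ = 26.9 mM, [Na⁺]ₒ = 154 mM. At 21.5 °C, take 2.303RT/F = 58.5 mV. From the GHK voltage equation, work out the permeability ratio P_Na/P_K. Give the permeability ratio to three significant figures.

0.0176

Let α = P_Na/P_K. GHK: Vm = 58.5·log₁₀[(Kₒ + α·Naₒ)/(Kᵢ + α·Naᵢ)].
10^(Vm/58.5) = 10^(-56.0/58.5) = 0.11034
So 0.11034·(Kᵢ + α·Naᵢ) = Kₒ + α·Naₒ → α = (0.11034·107.0 − 9.15) / (154.0 − 0.11034·26.9)
α = (11.81 − 9.15) / (154.0 − 2.968) = 2.656/151 = 0.01759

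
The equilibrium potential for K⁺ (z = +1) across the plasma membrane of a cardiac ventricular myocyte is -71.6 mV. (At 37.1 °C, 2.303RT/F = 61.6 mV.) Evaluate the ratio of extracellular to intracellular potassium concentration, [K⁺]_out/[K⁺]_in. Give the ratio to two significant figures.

log₁₀([out]/[in]) = E·z/(61.6) = -71.6 × 1 / 61.6 = -1.1623
[out]/[in] = 10^(-1.1623) = 0.06881

0.069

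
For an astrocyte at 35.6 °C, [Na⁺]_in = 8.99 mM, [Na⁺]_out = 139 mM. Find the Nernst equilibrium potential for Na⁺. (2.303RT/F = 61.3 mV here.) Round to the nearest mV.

73 mV

E = (61.3/z) · log₁₀([Na⁺]_out/[Na⁺]_in) with z = +1.
= (61.3/1) · log₁₀(139/8.99) = 61.30 · log₁₀(15.46)
= 61.30 · (1.1893) = 72.90 mV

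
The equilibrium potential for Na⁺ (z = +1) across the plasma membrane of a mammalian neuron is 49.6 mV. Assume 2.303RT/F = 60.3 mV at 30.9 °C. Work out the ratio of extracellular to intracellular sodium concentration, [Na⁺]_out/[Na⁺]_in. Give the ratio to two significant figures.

6.6

log₁₀([out]/[in]) = E·z/(60.3) = 49.6 × 1 / 60.3 = 0.8226
[out]/[in] = 10^(0.8226) = 6.646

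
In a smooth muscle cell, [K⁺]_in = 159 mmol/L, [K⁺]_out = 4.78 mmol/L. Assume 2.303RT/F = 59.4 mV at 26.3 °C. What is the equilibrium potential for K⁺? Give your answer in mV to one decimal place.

E = (59.4/z) · log₁₀([K⁺]_out/[K⁺]_in) with z = +1.
= (59.4/1) · log₁₀(4.78/159) = 59.40 · log₁₀(0.03006)
= 59.40 · (-1.5220) = -90.40 mV

-90.4 mV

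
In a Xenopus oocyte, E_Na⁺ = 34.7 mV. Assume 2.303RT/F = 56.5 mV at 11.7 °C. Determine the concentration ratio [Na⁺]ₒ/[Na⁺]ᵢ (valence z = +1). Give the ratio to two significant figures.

log₁₀([out]/[in]) = E·z/(56.5) = 34.7 × 1 / 56.5 = 0.6142
[out]/[in] = 10^(0.6142) = 4.113

4.1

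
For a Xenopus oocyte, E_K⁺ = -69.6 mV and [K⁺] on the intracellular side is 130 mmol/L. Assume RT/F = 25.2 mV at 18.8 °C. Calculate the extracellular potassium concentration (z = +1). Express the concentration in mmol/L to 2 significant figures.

Nernst: E = (25.2/1) · ln([out]/[in]), so ln([out]/[in]) = -69.6 × 1 / 25.2 = -2.7619.
[out]/[in] = e^(-2.7619) = 0.06317.
[out] = 0.06317 × 130 = 8.212 mmol/L.

8.2 mmol/L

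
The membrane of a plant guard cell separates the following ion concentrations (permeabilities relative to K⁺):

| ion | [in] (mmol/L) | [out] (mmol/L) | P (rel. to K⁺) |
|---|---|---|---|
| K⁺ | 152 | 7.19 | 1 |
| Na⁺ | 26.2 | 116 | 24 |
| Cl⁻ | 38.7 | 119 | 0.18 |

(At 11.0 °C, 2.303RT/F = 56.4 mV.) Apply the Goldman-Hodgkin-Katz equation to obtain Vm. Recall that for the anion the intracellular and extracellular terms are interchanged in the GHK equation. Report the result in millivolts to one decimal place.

Vm = 56.4 · log₁₀[(Σ P·[cation]ₒ + Σ P·[anion]ᵢ) / (Σ P·[cation]ᵢ + Σ P·[anion]ₒ)]
Numerator = 1×7.19 + 24×116 + 0.18×38.7 = 2798
Denominator = 1×152 + 24×26.2 + 0.18×119 = 802.2
Vm = 56.4 · log₁₀(3.488) = 56.4 × (0.5426) = 30.60 mV

30.6 mV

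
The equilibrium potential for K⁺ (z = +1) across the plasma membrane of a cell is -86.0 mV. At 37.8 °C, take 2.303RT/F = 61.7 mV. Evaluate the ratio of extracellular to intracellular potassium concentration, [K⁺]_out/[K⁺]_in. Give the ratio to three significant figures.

log₁₀([out]/[in]) = E·z/(61.7) = -86.0 × 1 / 61.7 = -1.3938
[out]/[in] = 10^(-1.3938) = 0.04038

0.0404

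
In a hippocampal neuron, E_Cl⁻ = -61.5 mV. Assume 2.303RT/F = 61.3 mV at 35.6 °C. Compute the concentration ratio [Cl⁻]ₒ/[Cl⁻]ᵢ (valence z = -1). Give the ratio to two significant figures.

log₁₀([out]/[in]) = E·z/(61.3) = -61.5 × -1 / 61.3 = 1.0033
[out]/[in] = 10^(1.0033) = 10.08

10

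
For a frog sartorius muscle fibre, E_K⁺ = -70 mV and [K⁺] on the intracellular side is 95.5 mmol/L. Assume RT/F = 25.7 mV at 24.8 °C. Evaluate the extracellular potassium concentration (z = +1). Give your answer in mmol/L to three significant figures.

6.27 mmol/L

Nernst: E = (25.7/1) · ln([out]/[in]), so ln([out]/[in]) = -70.0 × 1 / 25.7 = -2.7237.
[out]/[in] = e^(-2.7237) = 0.06563.
[out] = 0.06563 × 95.5 = 6.268 mmol/L.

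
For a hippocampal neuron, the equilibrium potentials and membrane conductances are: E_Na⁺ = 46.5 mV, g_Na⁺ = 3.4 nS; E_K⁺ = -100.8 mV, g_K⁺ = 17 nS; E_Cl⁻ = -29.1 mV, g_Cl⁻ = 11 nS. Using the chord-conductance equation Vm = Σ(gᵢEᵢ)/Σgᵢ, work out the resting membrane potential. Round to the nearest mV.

-60 mV

Σ gᵢEᵢ = 3.4·(46.5) + 17·(-100.8) + 11·(-29.1) = -1875.60
Σ gᵢ = 3.4 + 17 + 11 = 31.4
Vm = -1875.60 / 31.4 = -59.73 mV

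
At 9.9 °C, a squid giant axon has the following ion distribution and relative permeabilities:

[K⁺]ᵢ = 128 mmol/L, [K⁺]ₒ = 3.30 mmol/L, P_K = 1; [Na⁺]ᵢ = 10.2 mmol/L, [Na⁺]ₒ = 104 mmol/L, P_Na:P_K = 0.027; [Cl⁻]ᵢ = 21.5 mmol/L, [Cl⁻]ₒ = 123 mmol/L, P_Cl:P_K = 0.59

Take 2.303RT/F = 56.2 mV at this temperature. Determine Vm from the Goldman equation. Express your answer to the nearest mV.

Vm = 56.2 · log₁₀[(Σ P·[cation]ₒ + Σ P·[anion]ᵢ) / (Σ P·[cation]ᵢ + Σ P·[anion]ₒ)]
Numerator = 1×3.30 + 0.027×104 + 0.59×21.5 = 18.79
Denominator = 1×128 + 0.027×10.2 + 0.59×123 = 200.8
Vm = 56.2 · log₁₀(0.093569) = 56.2 × (-1.0289) = -57.82 mV

-58 mV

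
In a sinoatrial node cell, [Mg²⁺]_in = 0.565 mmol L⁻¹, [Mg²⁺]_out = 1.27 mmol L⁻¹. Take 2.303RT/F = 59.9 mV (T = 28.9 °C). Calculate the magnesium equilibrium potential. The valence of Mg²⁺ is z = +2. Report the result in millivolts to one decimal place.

10.5 mV

E = (59.9/z) · log₁₀([Mg²⁺]_out/[Mg²⁺]_in) with z = +2.
= (59.9/2) · log₁₀(1.27/0.565) = 29.95 · log₁₀(2.248)
= 29.95 · (0.3518) = 10.54 mV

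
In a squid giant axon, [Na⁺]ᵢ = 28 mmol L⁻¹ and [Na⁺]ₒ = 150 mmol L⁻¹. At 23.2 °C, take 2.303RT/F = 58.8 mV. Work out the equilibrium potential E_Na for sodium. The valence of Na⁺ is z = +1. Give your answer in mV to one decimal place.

E = (58.8/z) · log₁₀([Na⁺]_out/[Na⁺]_in) with z = +1.
= (58.8/1) · log₁₀(150/28) = 58.80 · log₁₀(5.357)
= 58.80 · (0.7289) = 42.86 mV

42.9 mV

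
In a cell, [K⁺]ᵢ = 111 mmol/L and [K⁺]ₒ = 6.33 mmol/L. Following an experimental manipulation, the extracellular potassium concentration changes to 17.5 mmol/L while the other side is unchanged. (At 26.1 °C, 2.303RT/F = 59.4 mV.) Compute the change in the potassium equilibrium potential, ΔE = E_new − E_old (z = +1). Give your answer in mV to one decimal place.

26.2 mV

E_old = (59.4/1)·log₁₀(6.33/111) = -73.89 mV
E_new = (59.4/1)·log₁₀(17.5/111) = -47.66 mV
ΔE = -47.66 − (-73.89) = 26.23 mV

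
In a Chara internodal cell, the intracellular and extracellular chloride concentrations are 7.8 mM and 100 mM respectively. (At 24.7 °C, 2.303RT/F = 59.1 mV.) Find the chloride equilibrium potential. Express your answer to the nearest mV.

E = (59.1/z) · log₁₀([Cl⁻]_out/[Cl⁻]_in) with z = -1.
For an anion, dividing by z = -1 reverses the sign.
= (59.1/-1) · log₁₀(100/7.8) = -59.10 · log₁₀(12.82)
= -59.10 · (1.1079) = -65.48 mV

-65 mV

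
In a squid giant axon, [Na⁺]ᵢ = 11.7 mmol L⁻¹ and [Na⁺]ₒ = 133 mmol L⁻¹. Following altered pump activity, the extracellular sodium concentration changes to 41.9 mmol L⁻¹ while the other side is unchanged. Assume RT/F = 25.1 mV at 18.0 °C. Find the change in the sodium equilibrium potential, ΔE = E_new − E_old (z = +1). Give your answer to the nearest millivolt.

-29 mV

E_old = (25.1/1)·ln(133/11.7) = 61.01 mV
E_new = (25.1/1)·ln(41.9/11.7) = 32.02 mV
ΔE = 32.02 − (61.01) = -28.99 mV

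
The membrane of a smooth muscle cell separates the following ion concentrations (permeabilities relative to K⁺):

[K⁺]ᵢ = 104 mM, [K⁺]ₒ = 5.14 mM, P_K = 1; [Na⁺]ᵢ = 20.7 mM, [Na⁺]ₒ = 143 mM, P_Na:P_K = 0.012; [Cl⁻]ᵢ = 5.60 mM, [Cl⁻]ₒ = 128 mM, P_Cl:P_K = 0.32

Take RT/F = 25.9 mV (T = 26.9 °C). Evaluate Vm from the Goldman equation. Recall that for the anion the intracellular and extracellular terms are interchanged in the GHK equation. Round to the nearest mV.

Vm = 25.9 · ln[(Σ P·[cation]ₒ + Σ P·[anion]ᵢ) / (Σ P·[cation]ᵢ + Σ P·[anion]ₒ)]
Numerator = 1×5.14 + 0.012×143 + 0.32×5.60 = 8.648
Denominator = 1×104 + 0.012×20.7 + 0.32×128 = 145.2
Vm = 25.9 · ln(0.059556) = 25.9 × (-2.8208) = -73.06 mV

-73 mV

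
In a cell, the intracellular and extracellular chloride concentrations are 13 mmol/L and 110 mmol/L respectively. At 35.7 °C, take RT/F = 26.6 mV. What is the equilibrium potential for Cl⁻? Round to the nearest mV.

E = (26.6/z) · ln([Cl⁻]_out/[Cl⁻]_in) with z = -1.
For an anion, dividing by z = -1 reverses the sign.
= (26.6/-1) · ln(110/13) = -26.60 · ln(8.462)
= -26.60 · (2.1355) = -56.81 mV

-57 mV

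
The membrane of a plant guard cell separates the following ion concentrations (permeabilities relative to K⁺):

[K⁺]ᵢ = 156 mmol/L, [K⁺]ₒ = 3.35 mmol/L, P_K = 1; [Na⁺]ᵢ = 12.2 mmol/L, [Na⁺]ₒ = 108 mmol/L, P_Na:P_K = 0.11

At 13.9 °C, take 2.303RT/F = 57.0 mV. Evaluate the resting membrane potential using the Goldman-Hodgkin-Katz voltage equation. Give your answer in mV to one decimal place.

-57.8 mV

Vm = 57.0 · log₁₀[(Σ P·[cation]ₒ + Σ P·[anion]ᵢ) / (Σ P·[cation]ᵢ + Σ P·[anion]ₒ)]
Numerator = 1×3.35 + 0.11×108 = 15.23
Denominator = 1×156 + 0.11×12.2 = 157.3
Vm = 57.0 · log₁₀(0.096796) = 57.0 × (-1.0141) = -57.81 mV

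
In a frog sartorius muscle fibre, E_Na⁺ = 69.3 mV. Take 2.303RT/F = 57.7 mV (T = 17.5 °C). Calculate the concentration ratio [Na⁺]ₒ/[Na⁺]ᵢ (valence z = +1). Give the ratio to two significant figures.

log₁₀([out]/[in]) = E·z/(57.7) = 69.3 × 1 / 57.7 = 1.2010
[out]/[in] = 10^(1.2010) = 15.89

16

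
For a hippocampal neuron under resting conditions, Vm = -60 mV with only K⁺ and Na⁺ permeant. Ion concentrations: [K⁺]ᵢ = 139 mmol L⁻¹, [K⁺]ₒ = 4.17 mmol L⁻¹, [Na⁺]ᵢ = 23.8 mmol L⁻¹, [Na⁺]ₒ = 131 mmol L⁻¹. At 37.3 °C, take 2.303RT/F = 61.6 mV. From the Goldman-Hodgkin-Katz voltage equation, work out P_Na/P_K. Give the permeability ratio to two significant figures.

Let α = P_Na/P_K. GHK: Vm = 61.6·log₁₀[(Kₒ + α·Naₒ)/(Kᵢ + α·Naᵢ)].
10^(Vm/61.6) = 10^(-60.0/61.6) = 0.10616
So 0.10616·(Kᵢ + α·Naᵢ) = Kₒ + α·Naₒ → α = (0.10616·139.0 − 4.17) / (131.0 − 0.10616·23.8)
α = (14.76 − 4.17) / (131.0 − 2.527) = 10.59/128.5 = 0.0824

0.082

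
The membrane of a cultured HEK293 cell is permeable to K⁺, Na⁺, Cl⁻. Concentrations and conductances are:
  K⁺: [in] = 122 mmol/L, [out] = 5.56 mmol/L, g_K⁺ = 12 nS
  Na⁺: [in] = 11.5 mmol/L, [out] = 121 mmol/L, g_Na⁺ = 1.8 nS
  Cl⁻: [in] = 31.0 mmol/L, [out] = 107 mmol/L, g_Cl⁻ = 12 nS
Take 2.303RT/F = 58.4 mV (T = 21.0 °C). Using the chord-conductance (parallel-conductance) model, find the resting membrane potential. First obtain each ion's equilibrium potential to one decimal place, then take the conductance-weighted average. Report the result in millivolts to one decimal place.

-46.9 mV

E_K⁺ = (58.4/1)·log₁₀(5.56/122) = -78.3 mV
E_Na⁺ = (58.4/1)·log₁₀(121/11.5) = 59.7 mV
E_Cl⁻ = (58.4/-1)·log₁₀(107/31.0) = -31.4 mV
Vm = (Σ gᵢEᵢ)/(Σ gᵢ) = (12·-78.3 + 1.8·59.7 + 12·-31.4) / (12 + 1.8 + 12)
= -1208.94 / 25.8 = -46.86 mV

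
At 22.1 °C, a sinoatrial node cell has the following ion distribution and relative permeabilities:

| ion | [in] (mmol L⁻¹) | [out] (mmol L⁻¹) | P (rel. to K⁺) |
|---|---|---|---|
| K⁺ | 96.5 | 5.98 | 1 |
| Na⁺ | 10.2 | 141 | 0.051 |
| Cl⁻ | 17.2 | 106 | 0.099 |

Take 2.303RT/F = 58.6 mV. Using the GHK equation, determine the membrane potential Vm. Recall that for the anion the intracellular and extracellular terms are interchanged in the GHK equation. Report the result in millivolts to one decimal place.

Vm = 58.6 · log₁₀[(Σ P·[cation]ₒ + Σ P·[anion]ᵢ) / (Σ P·[cation]ᵢ + Σ P·[anion]ₒ)]
Numerator = 1×5.98 + 0.051×141 + 0.099×17.2 = 14.87
Denominator = 1×96.5 + 0.051×10.2 + 0.099×106 = 107.5
Vm = 58.6 · log₁₀(0.13834) = 58.6 × (-0.8590) = -50.34 mV

-50.3 mV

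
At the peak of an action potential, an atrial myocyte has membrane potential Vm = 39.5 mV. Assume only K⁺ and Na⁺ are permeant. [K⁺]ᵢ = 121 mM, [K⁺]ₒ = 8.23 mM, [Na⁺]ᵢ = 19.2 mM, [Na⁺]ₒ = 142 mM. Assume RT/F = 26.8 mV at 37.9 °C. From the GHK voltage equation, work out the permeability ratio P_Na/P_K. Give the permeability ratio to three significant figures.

Let α = P_Na/P_K. GHK: Vm = 26.8·ln[(Kₒ + α·Naₒ)/(Kᵢ + α·Naᵢ)].
e^(Vm/26.8) = e^(39.5/26.8) = 4.3661
So 4.3661·(Kᵢ + α·Naᵢ) = Kₒ + α·Naₒ → α = (4.3661·121.0 − 8.23) / (142.0 − 4.3661·19.2)
α = (528.3 − 8.23) / (142.0 − 83.83) = 520.1/58.17 = 8.941

8.94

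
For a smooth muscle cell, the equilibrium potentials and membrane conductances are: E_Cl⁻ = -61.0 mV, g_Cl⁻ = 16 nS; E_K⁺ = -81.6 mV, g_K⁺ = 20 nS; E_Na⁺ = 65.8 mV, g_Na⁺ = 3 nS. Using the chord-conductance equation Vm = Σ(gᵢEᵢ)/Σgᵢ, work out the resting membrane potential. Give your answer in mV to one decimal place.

-61.8 mV

Σ gᵢEᵢ = 16·(-61.0) + 20·(-81.6) + 3·(65.8) = -2410.60
Σ gᵢ = 16 + 20 + 3 = 39
Vm = -2410.60 / 39 = -61.81 mV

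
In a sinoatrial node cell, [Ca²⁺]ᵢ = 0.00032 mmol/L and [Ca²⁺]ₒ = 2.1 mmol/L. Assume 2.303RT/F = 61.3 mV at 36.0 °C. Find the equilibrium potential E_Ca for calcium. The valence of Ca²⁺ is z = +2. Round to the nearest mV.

E = (61.3/z) · log₁₀([Ca²⁺]_out/[Ca²⁺]_in) with z = +2.
= (61.3/2) · log₁₀(2.1/0.00032) = 30.65 · log₁₀(6562)
= 30.65 · (3.8171) = 116.99 mV

117 mV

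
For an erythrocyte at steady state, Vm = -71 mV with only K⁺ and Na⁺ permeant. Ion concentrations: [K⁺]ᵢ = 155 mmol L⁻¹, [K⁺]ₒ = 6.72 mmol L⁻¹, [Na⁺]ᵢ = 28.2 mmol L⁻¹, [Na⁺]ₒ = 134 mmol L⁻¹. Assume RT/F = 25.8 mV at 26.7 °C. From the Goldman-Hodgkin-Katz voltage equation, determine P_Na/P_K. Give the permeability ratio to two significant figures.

Let α = P_Na/P_K. GHK: Vm = 25.8·ln[(Kₒ + α·Naₒ)/(Kᵢ + α·Naᵢ)].
e^(Vm/25.8) = e^(-71.0/25.8) = 0.063804
So 0.063804·(Kᵢ + α·Naᵢ) = Kₒ + α·Naₒ → α = (0.063804·155.0 − 6.72) / (134.0 − 0.063804·28.2)
α = (9.89 − 6.72) / (134.0 − 1.799) = 3.17/132.2 = 0.02398

0.024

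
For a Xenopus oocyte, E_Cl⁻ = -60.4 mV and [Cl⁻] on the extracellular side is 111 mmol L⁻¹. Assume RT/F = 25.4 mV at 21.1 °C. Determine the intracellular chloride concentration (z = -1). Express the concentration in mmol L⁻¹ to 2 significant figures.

Nernst: E = (25.4/-1) · ln([out]/[in]), so ln([out]/[in]) = -60.4 × -1 / 25.4 = 2.3780.
[out]/[in] = e^(2.3780) = 10.78.
[in] = 111 / 10.78 = 10.29 mmol L⁻¹.

10 mmol L⁻¹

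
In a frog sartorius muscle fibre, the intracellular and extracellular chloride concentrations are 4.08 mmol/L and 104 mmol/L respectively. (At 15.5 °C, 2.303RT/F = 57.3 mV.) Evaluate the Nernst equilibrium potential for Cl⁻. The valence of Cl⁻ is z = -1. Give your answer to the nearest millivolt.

E = (57.3/z) · log₁₀([Cl⁻]_out/[Cl⁻]_in) with z = -1.
For an anion, dividing by z = -1 reverses the sign.
= (57.3/-1) · log₁₀(104/4.08) = -57.30 · log₁₀(25.49)
= -57.30 · (1.4064) = -80.59 mV

-81 mV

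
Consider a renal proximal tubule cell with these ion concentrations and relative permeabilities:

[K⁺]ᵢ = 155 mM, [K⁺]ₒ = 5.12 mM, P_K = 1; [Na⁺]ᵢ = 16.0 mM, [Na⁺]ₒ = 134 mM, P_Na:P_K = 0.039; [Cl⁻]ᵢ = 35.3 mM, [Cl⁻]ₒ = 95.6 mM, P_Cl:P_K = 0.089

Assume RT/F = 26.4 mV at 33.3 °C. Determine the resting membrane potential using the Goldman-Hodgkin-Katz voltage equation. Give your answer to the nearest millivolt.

Vm = 26.4 · ln[(Σ P·[cation]ₒ + Σ P·[anion]ᵢ) / (Σ P·[cation]ᵢ + Σ P·[anion]ₒ)]
Numerator = 1×5.12 + 0.039×134 + 0.089×35.3 = 13.49
Denominator = 1×155 + 0.039×16.0 + 0.089×95.6 = 164.1
Vm = 26.4 · ln(0.082176) = 26.4 × (-2.4989) = -65.97 mV

-66 mV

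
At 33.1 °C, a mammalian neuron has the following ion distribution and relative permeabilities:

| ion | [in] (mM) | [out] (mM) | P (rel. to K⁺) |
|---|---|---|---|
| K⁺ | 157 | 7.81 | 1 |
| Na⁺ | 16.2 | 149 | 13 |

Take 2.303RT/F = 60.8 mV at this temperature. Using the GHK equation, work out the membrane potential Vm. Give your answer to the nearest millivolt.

44 mV

Vm = 60.8 · log₁₀[(Σ P·[cation]ₒ + Σ P·[anion]ᵢ) / (Σ P·[cation]ᵢ + Σ P·[anion]ₒ)]
Numerator = 1×7.81 + 13×149 = 1945
Denominator = 1×157 + 13×16.2 = 367.6
Vm = 60.8 · log₁₀(5.2906) = 60.8 × (0.7235) = 43.99 mV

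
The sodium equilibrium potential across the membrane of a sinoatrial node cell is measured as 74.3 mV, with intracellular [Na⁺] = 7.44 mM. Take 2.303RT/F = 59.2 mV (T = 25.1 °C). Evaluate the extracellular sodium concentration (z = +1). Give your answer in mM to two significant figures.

130 mM

Nernst: E = (59.2/1) · log₁₀([out]/[in]), so log₁₀([out]/[in]) = 74.3 × 1 / 59.2 = 1.2551.
[out]/[in] = 10^(1.2551) = 17.99.
[out] = 17.99 × 7.44 = 133.9 mM.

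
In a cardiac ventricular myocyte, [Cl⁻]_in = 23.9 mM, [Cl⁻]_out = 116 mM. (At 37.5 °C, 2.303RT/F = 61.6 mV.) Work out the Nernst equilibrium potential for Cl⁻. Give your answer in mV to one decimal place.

-42.3 mV

E = (61.6/z) · log₁₀([Cl⁻]_out/[Cl⁻]_in) with z = -1.
For an anion, dividing by z = -1 reverses the sign.
= (61.6/-1) · log₁₀(116/23.9) = -61.60 · log₁₀(4.854)
= -61.60 · (0.6861) = -42.26 mV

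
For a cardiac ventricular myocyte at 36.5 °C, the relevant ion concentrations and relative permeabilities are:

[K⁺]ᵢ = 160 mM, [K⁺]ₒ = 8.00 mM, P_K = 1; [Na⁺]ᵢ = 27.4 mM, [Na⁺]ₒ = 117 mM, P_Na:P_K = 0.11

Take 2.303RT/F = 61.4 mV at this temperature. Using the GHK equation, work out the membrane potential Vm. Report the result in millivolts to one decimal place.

Vm = 61.4 · log₁₀[(Σ P·[cation]ₒ + Σ P·[anion]ᵢ) / (Σ P·[cation]ᵢ + Σ P·[anion]ₒ)]
Numerator = 1×8.00 + 0.11×117 = 20.87
Denominator = 1×160 + 0.11×27.4 = 163
Vm = 61.4 · log₁₀(0.12803) = 61.4 × (-0.8927) = -54.81 mV

-54.8 mV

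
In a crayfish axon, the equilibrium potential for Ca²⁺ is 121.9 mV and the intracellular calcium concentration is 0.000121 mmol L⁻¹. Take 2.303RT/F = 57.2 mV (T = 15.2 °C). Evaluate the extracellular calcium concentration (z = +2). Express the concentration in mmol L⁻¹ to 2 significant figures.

Nernst: E = (57.2/2) · log₁₀([out]/[in]), so log₁₀([out]/[in]) = 121.9 × 2 / 57.2 = 4.2622.
[out]/[in] = 10^(4.2622) = 1.829e+04.
[out] = 1.829e+04 × 0.000121 = 2.213 mmol L⁻¹.

2.2 mmol L⁻¹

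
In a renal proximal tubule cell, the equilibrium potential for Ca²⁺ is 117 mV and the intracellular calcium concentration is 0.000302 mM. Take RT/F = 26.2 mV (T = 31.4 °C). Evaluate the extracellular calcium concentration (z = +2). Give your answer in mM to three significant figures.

Nernst: E = (26.2/2) · ln([out]/[in]), so ln([out]/[in]) = 117.0 × 2 / 26.2 = 8.9313.
[out]/[in] = e^(8.9313) = 7565.
[out] = 7565 × 0.000302 = 2.285 mM.

2.28 mM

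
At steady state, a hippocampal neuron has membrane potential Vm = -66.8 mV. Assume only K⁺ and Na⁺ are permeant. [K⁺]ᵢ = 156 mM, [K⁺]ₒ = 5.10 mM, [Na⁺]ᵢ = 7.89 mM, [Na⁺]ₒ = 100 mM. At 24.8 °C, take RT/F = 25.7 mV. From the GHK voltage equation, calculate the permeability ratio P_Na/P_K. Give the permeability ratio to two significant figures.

Let α = P_Na/P_K. GHK: Vm = 25.7·ln[(Kₒ + α·Naₒ)/(Kᵢ + α·Naᵢ)].
e^(Vm/25.7) = e^(-66.8/25.7) = 0.074331
So 0.074331·(Kᵢ + α·Naᵢ) = Kₒ + α·Naₒ → α = (0.074331·156.0 − 5.1) / (100.0 − 0.074331·7.89)
α = (11.6 − 5.1) / (100.0 − 0.5865) = 6.496/99.41 = 0.06534

0.065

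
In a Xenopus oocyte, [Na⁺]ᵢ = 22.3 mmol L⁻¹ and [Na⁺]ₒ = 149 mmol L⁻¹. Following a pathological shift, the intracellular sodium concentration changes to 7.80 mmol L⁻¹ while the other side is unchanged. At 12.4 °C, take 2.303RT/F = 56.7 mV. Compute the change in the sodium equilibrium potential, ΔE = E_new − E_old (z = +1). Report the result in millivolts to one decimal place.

25.9 mV

E_old = (56.7/1)·log₁₀(149/22.3) = 46.77 mV
E_new = (56.7/1)·log₁₀(149/7.80) = 72.64 mV
ΔE = 72.64 − (46.77) = 25.87 mV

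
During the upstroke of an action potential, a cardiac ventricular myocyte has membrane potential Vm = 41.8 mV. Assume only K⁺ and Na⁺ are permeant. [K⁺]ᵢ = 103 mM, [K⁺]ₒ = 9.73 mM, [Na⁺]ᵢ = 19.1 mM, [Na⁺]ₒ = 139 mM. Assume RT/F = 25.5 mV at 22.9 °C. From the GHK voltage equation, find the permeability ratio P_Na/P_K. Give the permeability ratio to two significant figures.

Let α = P_Na/P_K. GHK: Vm = 25.5·ln[(Kₒ + α·Naₒ)/(Kᵢ + α·Naᵢ)].
e^(Vm/25.5) = e^(41.8/25.5) = 5.1511
So 5.1511·(Kᵢ + α·Naᵢ) = Kₒ + α·Naₒ → α = (5.1511·103.0 − 9.73) / (139.0 − 5.1511·19.1)
α = (530.6 − 9.73) / (139.0 − 98.39) = 520.8/40.61 = 12.82

13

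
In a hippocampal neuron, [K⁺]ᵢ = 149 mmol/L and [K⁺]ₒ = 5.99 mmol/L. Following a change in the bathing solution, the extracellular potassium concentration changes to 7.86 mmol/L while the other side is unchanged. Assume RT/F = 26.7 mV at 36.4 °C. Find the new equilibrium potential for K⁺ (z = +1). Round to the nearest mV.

After the shift: [K⁺]_out = 7.86, [K⁺]_in = 149 mmol/L.
E_new = (26.7/1)·ln(7.86/149) = 26.70 · (-2.9422) = -78.56 mV

-79 mV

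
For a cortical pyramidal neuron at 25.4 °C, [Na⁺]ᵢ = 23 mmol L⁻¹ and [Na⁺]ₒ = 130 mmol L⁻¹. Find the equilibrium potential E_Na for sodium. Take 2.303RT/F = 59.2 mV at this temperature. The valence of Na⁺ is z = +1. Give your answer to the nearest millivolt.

45 mV

E = (59.2/z) · log₁₀([Na⁺]_out/[Na⁺]_in) with z = +1.
= (59.2/1) · log₁₀(130/23) = 59.20 · log₁₀(5.652)
= 59.20 · (0.7522) = 44.53 mV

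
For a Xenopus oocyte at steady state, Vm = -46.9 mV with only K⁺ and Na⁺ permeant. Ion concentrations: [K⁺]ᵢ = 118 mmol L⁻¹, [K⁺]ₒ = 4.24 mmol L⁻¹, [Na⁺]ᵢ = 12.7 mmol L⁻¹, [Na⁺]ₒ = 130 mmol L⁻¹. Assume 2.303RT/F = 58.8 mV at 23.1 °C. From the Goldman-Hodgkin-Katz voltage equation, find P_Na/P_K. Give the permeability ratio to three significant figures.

Let α = P_Na/P_K. GHK: Vm = 58.8·log₁₀[(Kₒ + α·Naₒ)/(Kᵢ + α·Naᵢ)].
10^(Vm/58.8) = 10^(-46.9/58.8) = 0.15936
So 0.15936·(Kᵢ + α·Naᵢ) = Kₒ + α·Naₒ → α = (0.15936·118.0 − 4.24) / (130.0 − 0.15936·12.7)
α = (18.8 − 4.24) / (130.0 − 2.024) = 14.56/128 = 0.1138

0.114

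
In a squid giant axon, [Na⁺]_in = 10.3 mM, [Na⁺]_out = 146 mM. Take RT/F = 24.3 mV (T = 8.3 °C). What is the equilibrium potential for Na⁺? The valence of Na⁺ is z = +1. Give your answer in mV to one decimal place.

E = (24.3/z) · ln([Na⁺]_out/[Na⁺]_in) with z = +1.
= (24.3/1) · ln(146/10.3) = 24.30 · ln(14.17)
= 24.30 · (2.6515) = 64.43 mV

64.4 mV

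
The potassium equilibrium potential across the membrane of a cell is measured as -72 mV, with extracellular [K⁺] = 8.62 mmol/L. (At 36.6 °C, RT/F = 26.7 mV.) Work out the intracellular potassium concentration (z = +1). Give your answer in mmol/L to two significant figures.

130 mmol/L

Nernst: E = (26.7/1) · ln([out]/[in]), so ln([out]/[in]) = -72.0 × 1 / 26.7 = -2.6966.
[out]/[in] = e^(-2.6966) = 0.06743.
[in] = 8.62 / 0.06743 = 127.8 mmol/L.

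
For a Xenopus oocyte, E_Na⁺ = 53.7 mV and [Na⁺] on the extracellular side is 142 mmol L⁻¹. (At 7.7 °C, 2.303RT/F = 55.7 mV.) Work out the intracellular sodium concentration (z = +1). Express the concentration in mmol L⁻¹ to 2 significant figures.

Nernst: E = (55.7/1) · log₁₀([out]/[in]), so log₁₀([out]/[in]) = 53.7 × 1 / 55.7 = 0.9641.
[out]/[in] = 10^(0.9641) = 9.206.
[in] = 142 / 9.206 = 15.42 mmol L⁻¹.

15 mmol L⁻¹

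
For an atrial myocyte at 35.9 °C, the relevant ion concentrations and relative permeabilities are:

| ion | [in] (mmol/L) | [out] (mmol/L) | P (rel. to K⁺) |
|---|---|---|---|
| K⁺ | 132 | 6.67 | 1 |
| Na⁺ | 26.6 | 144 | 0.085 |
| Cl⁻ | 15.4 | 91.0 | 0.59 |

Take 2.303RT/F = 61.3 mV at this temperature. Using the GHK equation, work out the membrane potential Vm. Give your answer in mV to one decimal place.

-50.7 mV

Vm = 61.3 · log₁₀[(Σ P·[cation]ₒ + Σ P·[anion]ᵢ) / (Σ P·[cation]ᵢ + Σ P·[anion]ₒ)]
Numerator = 1×6.67 + 0.085×144 + 0.59×15.4 = 28
Denominator = 1×132 + 0.085×26.6 + 0.59×91.0 = 188
Vm = 61.3 · log₁₀(0.14895) = 61.3 × (-0.8269) = -50.69 mV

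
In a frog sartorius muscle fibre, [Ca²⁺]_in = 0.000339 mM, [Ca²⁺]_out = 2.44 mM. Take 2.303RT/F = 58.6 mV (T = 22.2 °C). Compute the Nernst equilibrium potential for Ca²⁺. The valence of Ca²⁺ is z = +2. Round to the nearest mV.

E = (58.6/z) · log₁₀([Ca²⁺]_out/[Ca²⁺]_in) with z = +2.
= (58.6/2) · log₁₀(2.44/0.000339) = 29.30 · log₁₀(7198)
= 29.30 · (3.8572) = 113.02 mV

113 mV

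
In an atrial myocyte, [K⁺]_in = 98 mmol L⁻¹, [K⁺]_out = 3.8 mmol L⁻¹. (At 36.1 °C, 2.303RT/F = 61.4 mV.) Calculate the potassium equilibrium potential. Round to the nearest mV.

E = (61.4/z) · log₁₀([K⁺]_out/[K⁺]_in) with z = +1.
= (61.4/1) · log₁₀(3.8/98) = 61.40 · log₁₀(0.03878)
= 61.40 · (-1.4114) = -86.66 mV

-87 mV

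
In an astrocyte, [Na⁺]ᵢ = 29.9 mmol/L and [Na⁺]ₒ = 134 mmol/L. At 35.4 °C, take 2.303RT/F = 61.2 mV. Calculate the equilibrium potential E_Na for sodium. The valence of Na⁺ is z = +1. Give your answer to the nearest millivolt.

40 mV

E = (61.2/z) · log₁₀([Na⁺]_out/[Na⁺]_in) with z = +1.
= (61.2/1) · log₁₀(134/29.9) = 61.20 · log₁₀(4.482)
= 61.20 · (0.6514) = 39.87 mV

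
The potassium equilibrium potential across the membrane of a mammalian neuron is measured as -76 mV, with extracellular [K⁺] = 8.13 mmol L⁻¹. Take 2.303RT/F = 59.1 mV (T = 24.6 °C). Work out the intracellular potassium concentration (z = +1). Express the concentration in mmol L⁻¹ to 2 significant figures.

160 mmol L⁻¹

Nernst: E = (59.1/1) · log₁₀([out]/[in]), so log₁₀([out]/[in]) = -76.0 × 1 / 59.1 = -1.2860.
[out]/[in] = 10^(-1.2860) = 0.05177.
[in] = 8.13 / 0.05177 = 157.1 mmol L⁻¹.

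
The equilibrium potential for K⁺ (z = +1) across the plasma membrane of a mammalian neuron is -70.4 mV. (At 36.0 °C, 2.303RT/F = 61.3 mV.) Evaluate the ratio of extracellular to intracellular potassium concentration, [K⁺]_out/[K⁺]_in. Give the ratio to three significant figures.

log₁₀([out]/[in]) = E·z/(61.3) = -70.4 × 1 / 61.3 = -1.1485
[out]/[in] = 10^(-1.1485) = 0.07105

0.0710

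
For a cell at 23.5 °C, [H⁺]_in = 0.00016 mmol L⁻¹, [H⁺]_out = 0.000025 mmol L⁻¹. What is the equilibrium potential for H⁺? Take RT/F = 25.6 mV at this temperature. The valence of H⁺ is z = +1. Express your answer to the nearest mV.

E = (25.6/z) · ln([H⁺]_out/[H⁺]_in) with z = +1.
= (25.6/1) · ln(0.000025/0.00016) = 25.60 · ln(0.1562)
= 25.60 · (-1.8563) = -47.52 mV

-48 mV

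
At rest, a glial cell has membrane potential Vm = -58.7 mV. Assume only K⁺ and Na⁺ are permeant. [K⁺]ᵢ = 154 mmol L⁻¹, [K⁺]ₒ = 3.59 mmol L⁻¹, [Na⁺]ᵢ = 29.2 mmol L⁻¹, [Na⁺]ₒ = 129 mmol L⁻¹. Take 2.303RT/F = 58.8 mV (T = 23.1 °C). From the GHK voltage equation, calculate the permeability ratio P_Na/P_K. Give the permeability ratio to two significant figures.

0.094

Let α = P_Na/P_K. GHK: Vm = 58.8·log₁₀[(Kₒ + α·Naₒ)/(Kᵢ + α·Naᵢ)].
10^(Vm/58.8) = 10^(-58.7/58.8) = 0.10039
So 0.10039·(Kᵢ + α·Naᵢ) = Kₒ + α·Naₒ → α = (0.10039·154.0 − 3.59) / (129.0 − 0.10039·29.2)
α = (15.46 − 3.59) / (129.0 − 2.931) = 11.87/126.1 = 0.09416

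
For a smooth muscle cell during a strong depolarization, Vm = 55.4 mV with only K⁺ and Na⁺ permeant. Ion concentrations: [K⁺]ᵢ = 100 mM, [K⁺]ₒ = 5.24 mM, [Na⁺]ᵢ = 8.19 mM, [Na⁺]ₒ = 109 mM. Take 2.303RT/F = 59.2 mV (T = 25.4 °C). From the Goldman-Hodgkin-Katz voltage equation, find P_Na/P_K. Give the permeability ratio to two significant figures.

Let α = P_Na/P_K. GHK: Vm = 59.2·log₁₀[(Kₒ + α·Naₒ)/(Kᵢ + α·Naᵢ)].
10^(Vm/59.2) = 10^(55.4/59.2) = 8.626
So 8.626·(Kᵢ + α·Naᵢ) = Kₒ + α·Naₒ → α = (8.626·100.0 − 5.24) / (109.0 − 8.626·8.19)
α = (862.6 − 5.24) / (109.0 − 70.65) = 857.4/38.35 = 22.35

22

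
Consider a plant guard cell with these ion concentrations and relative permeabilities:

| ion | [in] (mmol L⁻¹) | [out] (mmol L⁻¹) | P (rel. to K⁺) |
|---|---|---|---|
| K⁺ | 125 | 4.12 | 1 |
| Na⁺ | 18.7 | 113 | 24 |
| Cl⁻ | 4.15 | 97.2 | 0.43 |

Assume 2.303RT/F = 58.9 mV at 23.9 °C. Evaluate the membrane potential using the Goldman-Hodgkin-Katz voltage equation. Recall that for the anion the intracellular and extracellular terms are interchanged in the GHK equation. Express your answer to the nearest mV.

38 mV

Vm = 58.9 · log₁₀[(Σ P·[cation]ₒ + Σ P·[anion]ᵢ) / (Σ P·[cation]ᵢ + Σ P·[anion]ₒ)]
Numerator = 1×4.12 + 24×113 + 0.43×4.15 = 2718
Denominator = 1×125 + 24×18.7 + 0.43×97.2 = 615.6
Vm = 58.9 · log₁₀(4.4151) = 58.9 × (0.6449) = 37.99 mV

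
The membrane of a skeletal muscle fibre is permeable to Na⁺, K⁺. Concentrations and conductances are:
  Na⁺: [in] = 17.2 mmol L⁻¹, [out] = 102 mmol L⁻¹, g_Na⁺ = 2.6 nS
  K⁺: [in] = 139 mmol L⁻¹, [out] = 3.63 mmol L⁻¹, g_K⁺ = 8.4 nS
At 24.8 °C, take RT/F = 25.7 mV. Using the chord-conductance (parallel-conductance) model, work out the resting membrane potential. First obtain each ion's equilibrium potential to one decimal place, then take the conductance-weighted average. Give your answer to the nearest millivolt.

-61 mV

E_Na⁺ = (25.7/1)·ln(102/17.2) = 45.7 mV
E_K⁺ = (25.7/1)·ln(3.63/139) = -93.7 mV
Vm = (Σ gᵢEᵢ)/(Σ gᵢ) = (2.6·45.7 + 8.4·-93.7) / (2.6 + 8.4)
= -668.26 / 11 = -60.75 mV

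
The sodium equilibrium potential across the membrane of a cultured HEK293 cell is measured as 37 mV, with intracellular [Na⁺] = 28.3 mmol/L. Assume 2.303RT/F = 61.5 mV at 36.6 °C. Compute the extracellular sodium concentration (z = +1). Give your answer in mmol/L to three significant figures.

113 mmol/L

Nernst: E = (61.5/1) · log₁₀([out]/[in]), so log₁₀([out]/[in]) = 37.0 × 1 / 61.5 = 0.6016.
[out]/[in] = 10^(0.6016) = 3.996.
[out] = 3.996 × 28.3 = 113.1 mmol/L.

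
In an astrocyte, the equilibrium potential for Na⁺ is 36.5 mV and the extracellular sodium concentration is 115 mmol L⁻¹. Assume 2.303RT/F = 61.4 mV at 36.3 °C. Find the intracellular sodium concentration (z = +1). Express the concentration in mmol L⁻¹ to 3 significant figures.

Nernst: E = (61.4/1) · log₁₀([out]/[in]), so log₁₀([out]/[in]) = 36.5 × 1 / 61.4 = 0.5945.
[out]/[in] = 10^(0.5945) = 3.931.
[in] = 115 / 3.931 = 29.26 mmol L⁻¹.

29.3 mmol L⁻¹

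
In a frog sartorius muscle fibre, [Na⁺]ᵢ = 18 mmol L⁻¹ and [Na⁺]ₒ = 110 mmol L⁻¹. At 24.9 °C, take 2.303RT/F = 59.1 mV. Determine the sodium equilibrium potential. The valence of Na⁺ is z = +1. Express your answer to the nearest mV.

46 mV

E = (59.1/z) · log₁₀([Na⁺]_out/[Na⁺]_in) with z = +1.
= (59.1/1) · log₁₀(110/18) = 59.10 · log₁₀(6.111)
= 59.10 · (0.7861) = 46.46 mV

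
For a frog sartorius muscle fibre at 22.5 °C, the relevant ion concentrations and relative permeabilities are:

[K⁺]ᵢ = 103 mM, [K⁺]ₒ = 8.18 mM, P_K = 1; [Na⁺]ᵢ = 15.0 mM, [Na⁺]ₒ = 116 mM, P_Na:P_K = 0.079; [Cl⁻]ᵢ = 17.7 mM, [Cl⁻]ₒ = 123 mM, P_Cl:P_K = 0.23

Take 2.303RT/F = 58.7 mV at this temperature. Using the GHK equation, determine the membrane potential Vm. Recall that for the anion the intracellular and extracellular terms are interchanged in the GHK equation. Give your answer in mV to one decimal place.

Vm = 58.7 · log₁₀[(Σ P·[cation]ₒ + Σ P·[anion]ᵢ) / (Σ P·[cation]ᵢ + Σ P·[anion]ₒ)]
Numerator = 1×8.18 + 0.079×116 + 0.23×17.7 = 21.41
Denominator = 1×103 + 0.079×15.0 + 0.23×123 = 132.5
Vm = 58.7 · log₁₀(0.16165) = 58.7 × (-0.7914) = -46.46 mV

-46.5 mV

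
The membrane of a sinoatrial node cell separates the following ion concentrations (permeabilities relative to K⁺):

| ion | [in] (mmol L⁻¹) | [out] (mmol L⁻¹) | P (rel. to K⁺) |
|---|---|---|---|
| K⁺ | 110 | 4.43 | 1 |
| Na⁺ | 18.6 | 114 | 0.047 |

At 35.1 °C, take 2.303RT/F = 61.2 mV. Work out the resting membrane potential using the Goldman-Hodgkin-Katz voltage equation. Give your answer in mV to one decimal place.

-64.5 mV

Vm = 61.2 · log₁₀[(Σ P·[cation]ₒ + Σ P·[anion]ᵢ) / (Σ P·[cation]ᵢ + Σ P·[anion]ₒ)]
Numerator = 1×4.43 + 0.047×114 = 9.788
Denominator = 1×110 + 0.047×18.6 = 110.9
Vm = 61.2 · log₁₀(0.08828) = 61.2 × (-1.0541) = -64.51 mV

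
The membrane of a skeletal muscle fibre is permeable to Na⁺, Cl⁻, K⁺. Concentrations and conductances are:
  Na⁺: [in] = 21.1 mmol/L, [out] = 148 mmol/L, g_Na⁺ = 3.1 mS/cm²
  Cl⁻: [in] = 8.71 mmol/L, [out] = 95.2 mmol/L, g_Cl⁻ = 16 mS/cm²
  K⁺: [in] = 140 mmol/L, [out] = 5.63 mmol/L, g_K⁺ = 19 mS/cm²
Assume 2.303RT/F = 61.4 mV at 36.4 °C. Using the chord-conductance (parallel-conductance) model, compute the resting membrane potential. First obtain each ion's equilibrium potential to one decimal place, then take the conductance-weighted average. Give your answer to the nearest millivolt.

-65 mV

E_Na⁺ = (61.4/1)·log₁₀(148/21.1) = 51.9 mV
E_Cl⁻ = (61.4/-1)·log₁₀(95.2/8.71) = -63.8 mV
E_K⁺ = (61.4/1)·log₁₀(5.63/140) = -85.7 mV
Vm = (Σ gᵢEᵢ)/(Σ gᵢ) = (3.1·51.9 + 16·-63.8 + 19·-85.7) / (3.1 + 16 + 19)
= -2488.21 / 38.1 = -65.31 mV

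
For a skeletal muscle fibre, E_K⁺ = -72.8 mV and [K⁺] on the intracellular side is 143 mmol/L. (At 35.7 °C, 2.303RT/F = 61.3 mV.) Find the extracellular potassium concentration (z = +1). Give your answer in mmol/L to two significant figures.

Nernst: E = (61.3/1) · log₁₀([out]/[in]), so log₁₀([out]/[in]) = -72.8 × 1 / 61.3 = -1.1876.
[out]/[in] = 10^(-1.1876) = 0.06492.
[out] = 0.06492 × 143 = 9.284 mmol/L.

9.3 mmol/L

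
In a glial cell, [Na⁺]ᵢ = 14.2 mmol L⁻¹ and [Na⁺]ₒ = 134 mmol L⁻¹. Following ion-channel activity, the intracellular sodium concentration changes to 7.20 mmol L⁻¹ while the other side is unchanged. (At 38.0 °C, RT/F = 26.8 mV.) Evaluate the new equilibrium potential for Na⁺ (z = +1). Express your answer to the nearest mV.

After the shift: [Na⁺]_out = 134, [Na⁺]_in = 7.20 mmol L⁻¹.
E_new = (26.8/1)·ln(134/7.20) = 26.80 · (2.9238) = 78.36 mV

78 mV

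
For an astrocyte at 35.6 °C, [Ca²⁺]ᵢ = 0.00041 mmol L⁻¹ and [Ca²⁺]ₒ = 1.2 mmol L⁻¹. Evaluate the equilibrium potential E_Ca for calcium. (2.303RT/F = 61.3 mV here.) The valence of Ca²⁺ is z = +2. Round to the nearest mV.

E = (61.3/z) · log₁₀([Ca²⁺]_out/[Ca²⁺]_in) with z = +2.
= (61.3/2) · log₁₀(1.2/0.00041) = 30.65 · log₁₀(2927)
= 30.65 · (3.4664) = 106.25 mV

106 mV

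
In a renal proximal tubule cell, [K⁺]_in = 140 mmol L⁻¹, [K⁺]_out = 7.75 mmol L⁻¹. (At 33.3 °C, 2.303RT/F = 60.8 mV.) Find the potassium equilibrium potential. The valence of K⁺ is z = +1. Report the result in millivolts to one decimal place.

E = (60.8/z) · log₁₀([K⁺]_out/[K⁺]_in) with z = +1.
= (60.8/1) · log₁₀(7.75/140) = 60.80 · log₁₀(0.05536)
= 60.80 · (-1.2568) = -76.42 mV

-76.4 mV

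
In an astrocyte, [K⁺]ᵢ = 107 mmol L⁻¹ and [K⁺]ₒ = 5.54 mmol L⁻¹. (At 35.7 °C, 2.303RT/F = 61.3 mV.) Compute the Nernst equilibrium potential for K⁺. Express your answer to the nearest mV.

E = (61.3/z) · log₁₀([K⁺]_out/[K⁺]_in) with z = +1.
= (61.3/1) · log₁₀(5.54/107) = 61.30 · log₁₀(0.05178)
= 61.30 · (-1.2859) = -78.82 mV

-79 mV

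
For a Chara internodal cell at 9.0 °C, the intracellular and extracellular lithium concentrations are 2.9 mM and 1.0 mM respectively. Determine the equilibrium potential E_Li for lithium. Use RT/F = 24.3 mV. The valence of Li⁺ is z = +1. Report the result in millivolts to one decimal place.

-25.9 mV

E = (24.3/z) · ln([Li⁺]_out/[Li⁺]_in) with z = +1.
= (24.3/1) · ln(1.0/2.9) = 24.30 · ln(0.3448)
= 24.30 · (-1.0647) = -25.87 mV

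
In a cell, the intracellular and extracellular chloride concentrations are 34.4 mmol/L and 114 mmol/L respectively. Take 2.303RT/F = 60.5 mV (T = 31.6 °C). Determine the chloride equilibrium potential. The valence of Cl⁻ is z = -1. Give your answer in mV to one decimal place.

E = (60.5/z) · log₁₀([Cl⁻]_out/[Cl⁻]_in) with z = -1.
For an anion, dividing by z = -1 reverses the sign.
= (60.5/-1) · log₁₀(114/34.4) = -60.50 · log₁₀(3.314)
= -60.50 · (0.5203) = -31.48 mV

-31.5 mV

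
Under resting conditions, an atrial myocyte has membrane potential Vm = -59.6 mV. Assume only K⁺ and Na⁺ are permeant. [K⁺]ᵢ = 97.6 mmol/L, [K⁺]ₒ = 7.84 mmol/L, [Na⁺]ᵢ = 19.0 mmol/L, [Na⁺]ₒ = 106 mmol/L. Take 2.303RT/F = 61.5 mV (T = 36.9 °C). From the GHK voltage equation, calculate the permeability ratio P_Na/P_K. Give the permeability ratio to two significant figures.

Let α = P_Na/P_K. GHK: Vm = 61.5·log₁₀[(Kₒ + α·Naₒ)/(Kᵢ + α·Naᵢ)].
10^(Vm/61.5) = 10^(-59.6/61.5) = 0.10737
So 0.10737·(Kᵢ + α·Naᵢ) = Kₒ + α·Naₒ → α = (0.10737·97.6 − 7.84) / (106.0 − 0.10737·19.0)
α = (10.48 − 7.84) / (106.0 − 2.04) = 2.64/104 = 0.02539

0.025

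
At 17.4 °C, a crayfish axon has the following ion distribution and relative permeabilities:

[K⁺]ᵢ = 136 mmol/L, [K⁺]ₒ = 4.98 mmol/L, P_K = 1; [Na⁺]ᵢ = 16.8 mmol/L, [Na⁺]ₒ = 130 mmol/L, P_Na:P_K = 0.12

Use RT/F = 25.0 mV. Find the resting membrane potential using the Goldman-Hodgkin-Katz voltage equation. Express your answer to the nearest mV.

Vm = 25.0 · ln[(Σ P·[cation]ₒ + Σ P·[anion]ᵢ) / (Σ P·[cation]ᵢ + Σ P·[anion]ₒ)]
Numerator = 1×4.98 + 0.12×130 = 20.58
Denominator = 1×136 + 0.12×16.8 = 138
Vm = 25.0 · ln(0.14911) = 25.0 × (-1.9030) = -47.58 mV

-48 mV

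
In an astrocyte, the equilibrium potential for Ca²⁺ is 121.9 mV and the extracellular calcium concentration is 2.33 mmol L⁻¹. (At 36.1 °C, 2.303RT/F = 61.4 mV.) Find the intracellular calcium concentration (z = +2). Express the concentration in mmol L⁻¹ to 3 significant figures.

0.000249 mmol L⁻¹

Nernst: E = (61.4/2) · log₁₀([out]/[in]), so log₁₀([out]/[in]) = 121.9 × 2 / 61.4 = 3.9707.
[out]/[in] = 10^(3.9707) = 9347.
[in] = 2.33 / 9347 = 0.0002493 mmol L⁻¹.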